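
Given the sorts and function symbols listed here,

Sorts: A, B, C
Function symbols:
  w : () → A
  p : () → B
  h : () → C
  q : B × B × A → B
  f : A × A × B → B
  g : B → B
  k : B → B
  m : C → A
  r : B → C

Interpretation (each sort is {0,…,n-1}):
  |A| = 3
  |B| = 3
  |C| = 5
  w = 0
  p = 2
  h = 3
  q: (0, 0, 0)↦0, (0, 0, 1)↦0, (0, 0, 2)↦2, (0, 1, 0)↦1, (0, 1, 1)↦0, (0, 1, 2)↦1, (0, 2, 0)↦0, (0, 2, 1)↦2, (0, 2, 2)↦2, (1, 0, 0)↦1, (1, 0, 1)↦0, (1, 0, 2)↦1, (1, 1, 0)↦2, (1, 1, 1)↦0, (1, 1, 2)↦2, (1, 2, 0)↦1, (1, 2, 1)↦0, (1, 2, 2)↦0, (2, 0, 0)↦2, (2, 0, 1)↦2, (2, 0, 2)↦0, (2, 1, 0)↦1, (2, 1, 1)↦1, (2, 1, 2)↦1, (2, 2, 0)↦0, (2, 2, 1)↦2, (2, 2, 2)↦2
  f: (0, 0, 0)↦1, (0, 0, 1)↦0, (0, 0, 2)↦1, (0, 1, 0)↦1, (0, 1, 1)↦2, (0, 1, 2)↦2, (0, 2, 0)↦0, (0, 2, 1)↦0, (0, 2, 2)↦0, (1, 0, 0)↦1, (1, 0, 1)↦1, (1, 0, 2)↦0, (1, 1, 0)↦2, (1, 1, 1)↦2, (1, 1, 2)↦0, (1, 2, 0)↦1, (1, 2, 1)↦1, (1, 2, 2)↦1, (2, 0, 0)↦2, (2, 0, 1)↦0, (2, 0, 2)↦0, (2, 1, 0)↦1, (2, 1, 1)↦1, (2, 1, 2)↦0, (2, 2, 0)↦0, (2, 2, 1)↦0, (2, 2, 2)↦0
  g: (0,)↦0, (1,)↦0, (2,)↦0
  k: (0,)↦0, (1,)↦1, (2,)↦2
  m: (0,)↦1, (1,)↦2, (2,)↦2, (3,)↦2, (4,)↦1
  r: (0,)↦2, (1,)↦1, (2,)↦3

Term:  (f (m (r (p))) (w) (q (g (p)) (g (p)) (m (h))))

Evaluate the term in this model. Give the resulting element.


  p = 2
  (r (p)) = r(2,) = 3
  (m (r (p))) = m(3,) = 2
  w = 0
  p = 2
  (g (p)) = g(2,) = 0
  p = 2
  (g (p)) = g(2,) = 0
  h = 3
  (m (h)) = m(3,) = 2
  (q (g (p)) (g (p)) (m (h))) = q(0, 0, 2) = 2
  (f (m (r (p))) (w) (q (g (p)) (g (p)) (m (h)))) = f(2, 0, 2) = 0

value = 0


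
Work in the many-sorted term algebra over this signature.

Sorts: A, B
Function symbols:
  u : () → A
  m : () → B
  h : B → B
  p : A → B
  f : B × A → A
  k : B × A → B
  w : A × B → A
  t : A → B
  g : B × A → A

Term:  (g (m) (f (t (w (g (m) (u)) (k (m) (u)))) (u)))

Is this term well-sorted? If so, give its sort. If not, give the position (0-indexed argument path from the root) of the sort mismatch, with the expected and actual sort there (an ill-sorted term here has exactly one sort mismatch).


  (m) : B
          (m) : B
          (u) : A
        (g (m) (u)) : A
          (m) : B
          (u) : A
        (k (m) (u)) : B
      (w (g (m) (u)) (k (m) (u))) : A
    (t (w (g (m) (u)) (k (m) (u)))) : B
    (u) : A
  (f (t (w (g (m) (u)) (k (m) (u)))) (u)) : A
(g (m) (f (t (w (g (m) (u)) (k (m) (u)))) (u))) : A

well-sorted; sort = A


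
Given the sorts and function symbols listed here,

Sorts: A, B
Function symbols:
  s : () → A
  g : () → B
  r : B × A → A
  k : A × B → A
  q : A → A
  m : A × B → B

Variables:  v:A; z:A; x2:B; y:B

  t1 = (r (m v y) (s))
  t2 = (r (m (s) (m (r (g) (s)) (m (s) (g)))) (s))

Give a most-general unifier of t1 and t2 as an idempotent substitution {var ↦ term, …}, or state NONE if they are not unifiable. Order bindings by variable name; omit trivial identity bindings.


{v ↦ (s), y ↦ (m (r (g) (s)) (m (s) (g)))}


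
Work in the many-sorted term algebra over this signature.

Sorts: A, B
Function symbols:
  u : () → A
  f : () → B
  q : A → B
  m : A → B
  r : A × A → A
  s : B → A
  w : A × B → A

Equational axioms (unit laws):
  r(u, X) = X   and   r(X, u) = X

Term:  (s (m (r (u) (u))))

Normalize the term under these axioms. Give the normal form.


normal form = (s (m (u)))

1. (s (m (r (u) (u))))  →  (s (m (u)))


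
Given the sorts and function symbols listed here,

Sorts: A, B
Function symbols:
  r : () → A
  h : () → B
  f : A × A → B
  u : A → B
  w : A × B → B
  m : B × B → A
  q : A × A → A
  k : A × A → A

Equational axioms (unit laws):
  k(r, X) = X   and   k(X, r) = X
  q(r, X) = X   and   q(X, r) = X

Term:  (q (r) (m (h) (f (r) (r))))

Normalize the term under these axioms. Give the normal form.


1. (q (r) (m (h) (f (r) (r))))  →  (m (h) (f (r) (r)))

normal form = (m (h) (f (r) (r)))


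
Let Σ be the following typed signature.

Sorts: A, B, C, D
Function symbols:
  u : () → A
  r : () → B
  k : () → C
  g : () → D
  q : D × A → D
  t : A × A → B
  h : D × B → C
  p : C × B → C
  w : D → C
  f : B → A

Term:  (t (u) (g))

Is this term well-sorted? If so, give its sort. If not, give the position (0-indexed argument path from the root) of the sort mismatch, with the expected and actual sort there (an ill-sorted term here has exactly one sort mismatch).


ill-sorted at position [1]: expected A, got D

  (u) : A
  (g) : D
(t (u) (g)) : ✗ arg 1 at [1] has sort D, expected A


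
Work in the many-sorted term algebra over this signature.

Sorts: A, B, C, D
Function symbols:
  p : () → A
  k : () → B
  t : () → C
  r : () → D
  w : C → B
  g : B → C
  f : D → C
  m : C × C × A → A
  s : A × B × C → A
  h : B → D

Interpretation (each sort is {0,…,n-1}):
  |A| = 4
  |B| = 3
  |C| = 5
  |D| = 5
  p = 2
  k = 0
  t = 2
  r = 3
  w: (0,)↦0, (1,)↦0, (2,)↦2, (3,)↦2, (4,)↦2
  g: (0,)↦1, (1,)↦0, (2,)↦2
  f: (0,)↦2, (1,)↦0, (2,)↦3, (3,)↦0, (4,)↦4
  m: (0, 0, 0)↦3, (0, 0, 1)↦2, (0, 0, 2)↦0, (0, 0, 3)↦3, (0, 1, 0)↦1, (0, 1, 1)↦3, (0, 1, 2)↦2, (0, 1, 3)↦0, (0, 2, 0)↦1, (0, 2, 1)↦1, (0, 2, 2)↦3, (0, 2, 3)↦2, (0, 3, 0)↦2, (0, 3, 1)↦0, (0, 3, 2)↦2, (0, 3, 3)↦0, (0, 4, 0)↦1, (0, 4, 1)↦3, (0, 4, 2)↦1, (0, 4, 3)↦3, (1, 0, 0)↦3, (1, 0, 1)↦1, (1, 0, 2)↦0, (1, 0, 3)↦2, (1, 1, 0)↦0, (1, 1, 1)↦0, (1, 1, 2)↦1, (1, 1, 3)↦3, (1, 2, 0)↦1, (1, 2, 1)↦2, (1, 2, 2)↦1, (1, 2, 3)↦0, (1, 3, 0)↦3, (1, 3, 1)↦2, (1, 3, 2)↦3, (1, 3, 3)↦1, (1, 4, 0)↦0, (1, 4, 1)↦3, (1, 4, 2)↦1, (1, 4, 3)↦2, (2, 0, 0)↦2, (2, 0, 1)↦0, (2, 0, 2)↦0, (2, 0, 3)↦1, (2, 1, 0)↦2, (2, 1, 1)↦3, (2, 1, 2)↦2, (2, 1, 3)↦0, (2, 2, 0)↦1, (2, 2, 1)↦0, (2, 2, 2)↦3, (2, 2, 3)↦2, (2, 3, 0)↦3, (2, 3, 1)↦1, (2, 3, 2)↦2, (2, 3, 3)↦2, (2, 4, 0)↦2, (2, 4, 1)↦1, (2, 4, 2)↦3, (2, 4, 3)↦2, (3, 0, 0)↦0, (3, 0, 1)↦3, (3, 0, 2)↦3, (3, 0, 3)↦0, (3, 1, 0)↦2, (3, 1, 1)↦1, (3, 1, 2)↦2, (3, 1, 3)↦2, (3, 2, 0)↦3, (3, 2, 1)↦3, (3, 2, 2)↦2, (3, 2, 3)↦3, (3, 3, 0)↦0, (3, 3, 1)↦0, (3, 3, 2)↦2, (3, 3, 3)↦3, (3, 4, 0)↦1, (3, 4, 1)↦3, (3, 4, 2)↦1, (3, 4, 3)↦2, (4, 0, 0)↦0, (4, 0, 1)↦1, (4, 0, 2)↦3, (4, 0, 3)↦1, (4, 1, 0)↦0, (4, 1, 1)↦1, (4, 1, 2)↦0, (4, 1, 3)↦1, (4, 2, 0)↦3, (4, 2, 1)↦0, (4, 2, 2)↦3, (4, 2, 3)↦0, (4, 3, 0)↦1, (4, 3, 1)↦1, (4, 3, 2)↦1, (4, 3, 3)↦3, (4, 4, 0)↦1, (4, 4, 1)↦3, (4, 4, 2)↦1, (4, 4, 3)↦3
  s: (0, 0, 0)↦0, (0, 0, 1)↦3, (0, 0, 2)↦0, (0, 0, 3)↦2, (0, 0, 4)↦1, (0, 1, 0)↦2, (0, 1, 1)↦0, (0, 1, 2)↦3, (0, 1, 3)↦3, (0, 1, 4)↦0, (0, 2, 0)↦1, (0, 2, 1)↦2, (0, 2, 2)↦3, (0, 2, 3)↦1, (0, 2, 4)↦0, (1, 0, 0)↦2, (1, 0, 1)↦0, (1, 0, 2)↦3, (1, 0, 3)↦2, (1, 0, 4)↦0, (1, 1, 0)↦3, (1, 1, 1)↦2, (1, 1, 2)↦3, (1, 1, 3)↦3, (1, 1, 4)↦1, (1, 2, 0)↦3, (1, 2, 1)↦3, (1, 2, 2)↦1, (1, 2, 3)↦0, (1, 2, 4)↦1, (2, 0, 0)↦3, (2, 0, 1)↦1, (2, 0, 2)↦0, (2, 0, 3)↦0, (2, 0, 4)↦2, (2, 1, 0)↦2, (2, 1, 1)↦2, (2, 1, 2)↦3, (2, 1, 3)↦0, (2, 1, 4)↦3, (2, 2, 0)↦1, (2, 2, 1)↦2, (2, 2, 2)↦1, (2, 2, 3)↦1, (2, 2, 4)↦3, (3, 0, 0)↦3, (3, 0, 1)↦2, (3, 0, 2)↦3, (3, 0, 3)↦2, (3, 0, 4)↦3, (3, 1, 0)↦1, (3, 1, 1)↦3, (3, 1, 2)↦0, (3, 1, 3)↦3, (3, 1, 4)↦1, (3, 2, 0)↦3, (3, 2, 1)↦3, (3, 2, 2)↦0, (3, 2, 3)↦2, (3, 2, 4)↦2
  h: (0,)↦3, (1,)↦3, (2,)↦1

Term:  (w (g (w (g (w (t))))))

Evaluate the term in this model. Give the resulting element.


  t = 2
  (w (t)) = w(2,) = 2
  (g (w (t))) = g(2,) = 2
  (w (g (w (t)))) = w(2,) = 2
  (g (w (g (w (t))))) = g(2,) = 2
  (w (g (w (g (w (t)))))) = w(2,) = 2

value = 2


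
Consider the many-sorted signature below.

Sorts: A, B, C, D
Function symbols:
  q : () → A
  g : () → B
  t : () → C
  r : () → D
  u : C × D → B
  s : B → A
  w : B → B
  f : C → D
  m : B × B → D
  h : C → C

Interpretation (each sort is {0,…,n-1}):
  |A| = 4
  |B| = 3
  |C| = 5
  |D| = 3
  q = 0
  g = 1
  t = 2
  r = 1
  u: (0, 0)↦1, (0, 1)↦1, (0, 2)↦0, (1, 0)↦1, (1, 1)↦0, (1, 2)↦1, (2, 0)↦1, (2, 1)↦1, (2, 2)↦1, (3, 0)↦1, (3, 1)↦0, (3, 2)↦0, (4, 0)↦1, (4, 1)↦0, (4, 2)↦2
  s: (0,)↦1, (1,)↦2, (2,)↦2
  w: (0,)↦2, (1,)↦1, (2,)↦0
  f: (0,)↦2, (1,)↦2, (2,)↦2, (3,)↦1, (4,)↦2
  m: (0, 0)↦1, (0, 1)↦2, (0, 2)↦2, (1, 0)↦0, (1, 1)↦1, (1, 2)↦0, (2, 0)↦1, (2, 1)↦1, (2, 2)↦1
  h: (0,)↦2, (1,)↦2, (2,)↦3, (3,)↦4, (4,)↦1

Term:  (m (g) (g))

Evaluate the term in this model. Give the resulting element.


value = 1

  g = 1
  g = 1
  (m (g) (g)) = m(1, 1) = 1


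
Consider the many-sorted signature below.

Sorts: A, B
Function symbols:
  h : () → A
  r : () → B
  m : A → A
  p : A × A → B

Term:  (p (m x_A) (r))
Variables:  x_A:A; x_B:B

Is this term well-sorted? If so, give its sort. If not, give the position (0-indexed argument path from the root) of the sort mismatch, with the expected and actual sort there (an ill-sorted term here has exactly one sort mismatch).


ill-sorted at position [1]: expected A, got B

    x_A : A
  (m x_A) : A
  (r) : B
(p (m x_A) (r)) : ✗ arg 1 at [1] has sort B, expected A


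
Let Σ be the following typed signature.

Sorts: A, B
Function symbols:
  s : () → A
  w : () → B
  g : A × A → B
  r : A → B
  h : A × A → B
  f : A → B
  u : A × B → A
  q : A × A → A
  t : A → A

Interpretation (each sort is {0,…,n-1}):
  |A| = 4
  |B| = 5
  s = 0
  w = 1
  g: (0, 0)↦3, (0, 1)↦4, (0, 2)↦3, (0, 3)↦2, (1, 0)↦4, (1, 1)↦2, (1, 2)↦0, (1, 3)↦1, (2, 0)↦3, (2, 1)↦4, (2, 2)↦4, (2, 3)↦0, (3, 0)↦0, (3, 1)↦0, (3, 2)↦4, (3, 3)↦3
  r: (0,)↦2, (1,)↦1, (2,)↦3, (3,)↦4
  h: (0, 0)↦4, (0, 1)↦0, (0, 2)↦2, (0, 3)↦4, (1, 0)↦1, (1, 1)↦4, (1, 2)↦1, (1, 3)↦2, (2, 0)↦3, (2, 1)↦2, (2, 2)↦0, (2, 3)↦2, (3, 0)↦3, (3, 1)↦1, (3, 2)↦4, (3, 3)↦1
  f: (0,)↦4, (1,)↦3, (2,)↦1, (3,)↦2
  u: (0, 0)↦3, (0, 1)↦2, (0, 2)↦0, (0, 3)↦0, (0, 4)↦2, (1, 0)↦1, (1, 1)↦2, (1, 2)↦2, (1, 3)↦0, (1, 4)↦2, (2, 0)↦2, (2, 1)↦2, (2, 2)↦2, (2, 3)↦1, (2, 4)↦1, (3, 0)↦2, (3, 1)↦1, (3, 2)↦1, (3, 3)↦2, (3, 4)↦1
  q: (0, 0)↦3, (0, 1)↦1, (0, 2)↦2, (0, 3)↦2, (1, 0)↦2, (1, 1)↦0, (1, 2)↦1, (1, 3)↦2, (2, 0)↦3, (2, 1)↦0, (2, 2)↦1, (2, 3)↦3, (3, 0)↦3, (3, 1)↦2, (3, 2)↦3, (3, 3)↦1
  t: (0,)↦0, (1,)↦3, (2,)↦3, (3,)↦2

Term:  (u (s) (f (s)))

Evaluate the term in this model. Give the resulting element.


value = 2

  s = 0
  s = 0
  (f (s)) = f(0,) = 4
  (u (s) (f (s))) = u(0, 4) = 2


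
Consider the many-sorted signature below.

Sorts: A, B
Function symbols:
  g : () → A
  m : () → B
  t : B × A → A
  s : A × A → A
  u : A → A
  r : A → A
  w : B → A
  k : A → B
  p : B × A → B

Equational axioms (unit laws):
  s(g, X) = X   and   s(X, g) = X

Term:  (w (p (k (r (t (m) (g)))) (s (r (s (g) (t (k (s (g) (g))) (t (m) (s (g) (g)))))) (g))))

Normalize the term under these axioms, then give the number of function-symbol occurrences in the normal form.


size = 14

1. (w (p (k (r (t (m) (g)))) (s (r (s (g) (t (k (s (g) (g))) (t (m) (s (g) (g)))))) (g))))  →  (w (p (k (r (t (m) (g)))) (r (s (g) (t (k (s (g) (g))) (t (m) (s (g) (g))))))))
2. (w (p (k (r (t (m) (g)))) (r (s (g) (t (k (s (g) (g))) (t (m) (s (g) (g))))))))  →  (w (p (k (r (t (m) (g)))) (r (t (k (s (g) (g))) (t (m) (s (g) (g)))))))
3. (w (p (k (r (t (m) (g)))) (r (t (k (s (g) (g))) (t (m) (s (g) (g)))))))  →  (w (p (k (r (t (m) (g)))) (r (t (k (g)) (t (m) (s (g) (g)))))))
4. (w (p (k (r (t (m) (g)))) (r (t (k (g)) (t (m) (s (g) (g)))))))  →  (w (p (k (r (t (m) (g)))) (r (t (k (g)) (t (m) (g))))))
normal form: (w (p (k (r (t (m) (g)))) (r (t (k (g)) (t (m) (g))))))


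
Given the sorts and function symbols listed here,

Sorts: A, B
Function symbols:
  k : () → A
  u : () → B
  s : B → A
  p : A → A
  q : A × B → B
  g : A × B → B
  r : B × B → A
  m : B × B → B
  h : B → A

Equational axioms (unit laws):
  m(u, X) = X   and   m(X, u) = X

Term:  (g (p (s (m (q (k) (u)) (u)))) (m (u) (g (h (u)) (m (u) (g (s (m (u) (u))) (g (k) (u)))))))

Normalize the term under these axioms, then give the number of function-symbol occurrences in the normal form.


size = 15

1. (g (p (s (m (q (k) (u)) (u)))) (m (u) (g (h (u)) (m (u) (g (s (m (u) (u))) (g (k) (u)))))))  →  (g (p (s (q (k) (u)))) (m (u) (g (h (u)) (m (u) (g (s (m (u) (u))) (g (k) (u)))))))
2. (g (p (s (q (k) (u)))) (m (u) (g (h (u)) (m (u) (g (s (m (u) (u))) (g (k) (u)))))))  →  (g (p (s (q (k) (u)))) (g (h (u)) (m (u) (g (s (m (u) (u))) (g (k) (u))))))
3. (g (p (s (q (k) (u)))) (g (h (u)) (m (u) (g (s (m (u) (u))) (g (k) (u))))))  →  (g (p (s (q (k) (u)))) (g (h (u)) (g (s (m (u) (u))) (g (k) (u)))))
4. (g (p (s (q (k) (u)))) (g (h (u)) (g (s (m (u) (u))) (g (k) (u)))))  →  (g (p (s (q (k) (u)))) (g (h (u)) (g (s (u)) (g (k) (u)))))
normal form: (g (p (s (q (k) (u)))) (g (h (u)) (g (s (u)) (g (k) (u)))))


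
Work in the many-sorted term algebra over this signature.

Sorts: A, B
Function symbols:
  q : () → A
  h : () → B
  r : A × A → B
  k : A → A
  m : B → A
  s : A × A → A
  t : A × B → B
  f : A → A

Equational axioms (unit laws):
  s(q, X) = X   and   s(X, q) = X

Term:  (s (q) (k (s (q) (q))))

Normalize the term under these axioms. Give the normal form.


normal form = (k (q))

1. (s (q) (k (s (q) (q))))  →  (k (s (q) (q)))
2. (k (s (q) (q)))  →  (k (q))


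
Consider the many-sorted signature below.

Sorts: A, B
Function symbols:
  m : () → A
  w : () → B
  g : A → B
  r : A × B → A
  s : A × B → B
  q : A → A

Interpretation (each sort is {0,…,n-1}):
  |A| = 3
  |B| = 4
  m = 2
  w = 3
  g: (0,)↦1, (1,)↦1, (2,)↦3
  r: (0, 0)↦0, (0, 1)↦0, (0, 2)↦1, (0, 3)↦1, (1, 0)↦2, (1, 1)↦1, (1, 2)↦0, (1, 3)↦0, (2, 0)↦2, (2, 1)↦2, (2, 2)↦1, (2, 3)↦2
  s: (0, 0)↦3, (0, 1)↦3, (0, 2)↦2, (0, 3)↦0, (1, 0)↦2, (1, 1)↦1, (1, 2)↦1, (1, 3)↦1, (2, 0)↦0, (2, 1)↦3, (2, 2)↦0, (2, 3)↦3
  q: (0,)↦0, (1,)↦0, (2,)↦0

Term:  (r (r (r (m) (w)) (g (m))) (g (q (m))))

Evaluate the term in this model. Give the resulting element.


value = 2

  m = 2
  w = 3
  (r (m) (w)) = r(2, 3) = 2
  m = 2
  (g (m)) = g(2,) = 3
  (r (r (m) (w)) (g (m))) = r(2, 3) = 2
  m = 2
  (q (m)) = q(2,) = 0
  (g (q (m))) = g(0,) = 1
  (r (r (r (m) (w)) (g (m))) (g (q (m)))) = r(2, 1) = 2


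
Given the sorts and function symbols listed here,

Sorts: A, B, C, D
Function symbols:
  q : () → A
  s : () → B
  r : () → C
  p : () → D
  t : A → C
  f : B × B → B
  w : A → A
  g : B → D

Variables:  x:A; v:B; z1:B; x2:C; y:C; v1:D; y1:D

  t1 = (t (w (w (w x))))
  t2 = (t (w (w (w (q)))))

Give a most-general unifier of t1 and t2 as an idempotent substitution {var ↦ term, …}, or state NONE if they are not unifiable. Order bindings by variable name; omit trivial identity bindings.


{x ↦ (q)}


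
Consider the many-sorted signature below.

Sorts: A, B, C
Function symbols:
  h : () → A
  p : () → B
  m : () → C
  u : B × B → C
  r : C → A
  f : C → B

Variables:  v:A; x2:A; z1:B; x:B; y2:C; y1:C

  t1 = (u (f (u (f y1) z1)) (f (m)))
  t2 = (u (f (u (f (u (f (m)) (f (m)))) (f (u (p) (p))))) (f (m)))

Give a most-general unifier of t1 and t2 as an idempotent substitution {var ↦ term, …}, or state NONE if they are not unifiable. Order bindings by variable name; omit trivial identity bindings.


{y1 ↦ (u (f (m)) (f (m))), z1 ↦ (f (u (p) (p)))}


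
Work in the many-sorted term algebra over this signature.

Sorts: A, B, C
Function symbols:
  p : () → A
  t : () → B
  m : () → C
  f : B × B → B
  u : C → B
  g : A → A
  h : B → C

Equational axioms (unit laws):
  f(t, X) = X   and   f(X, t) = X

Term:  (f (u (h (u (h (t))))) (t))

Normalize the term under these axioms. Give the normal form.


normal form = (u (h (u (h (t)))))

1. (f (u (h (u (h (t))))) (t))  →  (u (h (u (h (t)))))


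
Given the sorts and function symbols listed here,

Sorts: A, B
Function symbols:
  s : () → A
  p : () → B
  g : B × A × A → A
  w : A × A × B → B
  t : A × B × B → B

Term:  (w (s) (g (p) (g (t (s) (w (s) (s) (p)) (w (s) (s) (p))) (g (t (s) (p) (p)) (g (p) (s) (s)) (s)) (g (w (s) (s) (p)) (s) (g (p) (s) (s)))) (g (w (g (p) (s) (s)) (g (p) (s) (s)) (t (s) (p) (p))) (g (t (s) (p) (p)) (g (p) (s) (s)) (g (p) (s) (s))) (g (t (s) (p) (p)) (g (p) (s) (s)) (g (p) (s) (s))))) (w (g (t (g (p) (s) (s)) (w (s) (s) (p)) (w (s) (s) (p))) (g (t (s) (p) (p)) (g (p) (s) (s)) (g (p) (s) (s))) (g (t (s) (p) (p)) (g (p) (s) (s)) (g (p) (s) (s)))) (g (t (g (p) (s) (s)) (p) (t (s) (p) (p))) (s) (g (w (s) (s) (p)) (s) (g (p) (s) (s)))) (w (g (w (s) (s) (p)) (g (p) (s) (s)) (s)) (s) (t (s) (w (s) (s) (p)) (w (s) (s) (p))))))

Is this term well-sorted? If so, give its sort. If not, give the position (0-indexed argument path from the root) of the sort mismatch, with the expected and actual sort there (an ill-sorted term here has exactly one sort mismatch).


well-sorted; sort = B

  (s) : A
    (p) : B
        (s) : A
          (s) : A
          (s) : A
          (p) : B
        (w (s) (s) (p)) : B
          (s) : A
          (s) : A
          (p) : B
        (w (s) (s) (p)) : B
      (t (s) (w (s) (s) (p)) (w (s) (s) (p))) : B
          (s) : A
          (p) : B
          (p) : B
        (t (s) (p) (p)) : B
          (p) : B
          (s) : A
          (s) : A
        (g (p) (s) (s)) : A
        (s) : A
      (g (t (s) (p) (p)) (g (p) (s) (s)) (s)) : A
          (s) : A
          (s) : A
          (p) : B
        (w (s) (s) (p)) : B
        (s) : A
          (p) : B
          (s) : A
          (s) : A
        (g (p) (s) (s)) : A
      (g (w (s) (s) (p)) (s) (g (p) (s) (s))) : A
    (g (t (s) (w (s) (s) (p)) (w (s) (s) (p))) (g (t (s) (p) (p)) (g (p) (s) (s)) (s)) (g (w (s) (s) (p)) (s) (g (p) (s) (s)))) : A
          (p) : B
          (s) : A
          (s) : A
        (g (p) (s) (s)) : A
          (p) : B
          (s) : A
          (s) : A
        (g (p) (s) (s)) : A
          (s) : A
          (p) : B
          (p) : B
        (t (s) (p) (p)) : B
      (w (g (p) (s) (s)) (g (p) (s) (s)) (t (s) (p) (p))) : B
          (s) : A
          (p) : B
          (p) : B
        (t (s) (p) (p)) : B
          (p) : B
          (s) : A
          (s) : A
        (g (p) (s) (s)) : A
          (p) : B
          (s) : A
          (s) : A
        (g (p) (s) (s)) : A
      (g (t (s) (p) (p)) (g (p) (s) (s)) (g (p) (s) (s))) : A
          (s) : A
          (p) : B
          (p) : B
        (t (s) (p) (p)) : B
          (p) : B
          (s) : A
          (s) : A
        (g (p) (s) (s)) : A
          (p) : B
          (s) : A
          (s) : A
        (g (p) (s) (s)) : A
      (g (t (s) (p) (p)) (g (p) (s) (s)) (g (p) (s) (s))) : A
    (g (w (g (p) (s) (s)) (g (p) (s) (s)) (t (s) (p) (p))) (g (t (s) (p) (p)) (g (p) (s) (s)) (g (p) (s) (s))) (g (t (s) (p) (p)) (g (p) (s) (s)) (g (p) (s) (s)))) : A
  (g (p) (g (t (s) (w (s) (s) (p)) (w (s) (s) (p))) (g (t (s) (p) (p)) (g (p) (s) (s)) (s)) (g (w (s) (s) (p)) (s) (g (p) (s) (s)))) (g (w (g (p) (s) (s)) (g (p) (s) (s)) (t (s) (p) (p))) (g (t (s) (p) (p)) (g (p) (s) (s)) (g (p) (s) (s))) (g (t (s) (p) (p)) (g (p) (s) (s)) (g (p) (s) (s))))) : A
          (p) : B
          (s) : A
          (s) : A
        (g (p) (s) (s)) : A
          (s) : A
          (s) : A
          (p) : B
        (w (s) (s) (p)) : B
          (s) : A
          (s) : A
          (p) : B
        (w (s) (s) (p)) : B
      (t (g (p) (s) (s)) (w (s) (s) (p)) (w (s) (s) (p))) : B
          (s) : A
          (p) : B
          (p) : B
        (t (s) (p) (p)) : B
          (p) : B
          (s) : A
          (s) : A
        (g (p) (s) (s)) : A
          (p) : B
          (s) : A
          (s) : A
        (g (p) (s) (s)) : A
      (g (t (s) (p) (p)) (g (p) (s) (s)) (g (p) (s) (s))) : A
          (s) : A
          (p) : B
          (p) : B
        (t (s) (p) (p)) : B
          (p) : B
          (s) : A
          (s) : A
        (g (p) (s) (s)) : A
          (p) : B
          (s) : A
          (s) : A
        (g (p) (s) (s)) : A
      (g (t (s) (p) (p)) (g (p) (s) (s)) (g (p) (s) (s))) : A
    (g (t (g (p) (s) (s)) (w (s) (s) (p)) (w (s) (s) (p))) (g (t (s) (p) (p)) (g (p) (s) (s)) (g (p) (s) (s))) (g (t (s) (p) (p)) (g (p) (s) (s)) (g (p) (s) (s)))) : A
          (p) : B
          (s) : A
          (s) : A
        (g (p) (s) (s)) : A
        (p) : B
          (s) : A
          (p) : B
          (p) : B
        (t (s) (p) (p)) : B
      (t (g (p) (s) (s)) (p) (t (s) (p) (p))) : B
      (s) : A
          (s) : A
          (s) : A
          (p) : B
        (w (s) (s) (p)) : B
        (s) : A
          (p) : B
          (s) : A
          (s) : A
        (g (p) (s) (s)) : A
      (g (w (s) (s) (p)) (s) (g (p) (s) (s))) : A
    (g (t (g (p) (s) (s)) (p) (t (s) (p) (p))) (s) (g (w (s) (s) (p)) (s) (g (p) (s) (s)))) : A
          (s) : A
          (s) : A
          (p) : B
        (w (s) (s) (p)) : B
          (p) : B
          (s) : A
          (s) : A
        (g (p) (s) (s)) : A
        (s) : A
      (g (w (s) (s) (p)) (g (p) (s) (s)) (s)) : A
      (s) : A
        (s) : A
          (s) : A
          (s) : A
          (p) : B
        (w (s) (s) (p)) : B
          (s) : A
          (s) : A
          (p) : B
        (w (s) (s) (p)) : B
      (t (s) (w (s) (s) (p)) (w (s) (s) (p))) : B
    (w (g (w (s) (s) (p)) (g (p) (s) (s)) (s)) (s) (t (s) (w (s) (s) (p)) (w (s) (s) (p)))) : B
  (w (g (t (g (p) (s) (s)) (w (s) (s) (p)) (w (s) (s) (p))) (g (t (s) (p) (p)) (g (p) (s) (s)) (g (p) (s) (s))) (g (t (s) (p) (p)) (g (p) (s) (s)) (g (p) (s) (s)))) (g (t (g (p) (s) (s)) (p) (t (s) (p) (p))) (s) (g (w (s) (s) (p)) (s) (g (p) (s) (s)))) (w (g (w (s) (s) (p)) (g (p) (s) (s)) (s)) (s) (t (s) (w (s) (s) (p)) (w (s) (s) (p))))) : B
(w (s) (g (p) (g (t (s) (w (s) (s) (p)) (w (s) (s) (p))) (g (t (s) (p) (p)) (g (p) (s) (s)) (s)) (g (w (s) (s) (p)) (s) (g (p) (s) (s)))) (g (w (g (p) (s) (s)) (g (p) (s) (s)) (t (s) (p) (p))) (g (t (s) (p) (p)) (g (p) (s) (s)) (g (p) (s) (s))) (g (t (s) (p) (p)) (g (p) (s) (s)) (g (p) (s) (s))))) (w (g (t (g (p) (s) (s)) (w (s) (s) (p)) (w (s) (s) (p))) (g (t (s) (p) (p)) (g (p) (s) (s)) (g (p) (s) (s))) (g (t (s) (p) (p)) (g (p) (s) (s)) (g (p) (s) (s)))) (g (t (g (p) (s) (s)) (p) (t (s) (p) (p))) (s) (g (w (s) (s) (p)) (s) (g (p) (s) (s)))) (w (g (w (s) (s) (p)) (g (p) (s) (s)) (s)) (s) (t (s) (w (s) (s) (p)) (w (s) (s) (p)))))) : B


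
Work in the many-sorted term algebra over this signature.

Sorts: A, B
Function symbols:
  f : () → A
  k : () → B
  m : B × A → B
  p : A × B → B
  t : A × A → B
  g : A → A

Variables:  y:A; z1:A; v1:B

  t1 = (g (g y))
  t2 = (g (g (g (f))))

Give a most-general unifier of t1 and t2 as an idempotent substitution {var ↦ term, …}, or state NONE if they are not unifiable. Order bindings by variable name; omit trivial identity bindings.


{y ↦ (g (f))}


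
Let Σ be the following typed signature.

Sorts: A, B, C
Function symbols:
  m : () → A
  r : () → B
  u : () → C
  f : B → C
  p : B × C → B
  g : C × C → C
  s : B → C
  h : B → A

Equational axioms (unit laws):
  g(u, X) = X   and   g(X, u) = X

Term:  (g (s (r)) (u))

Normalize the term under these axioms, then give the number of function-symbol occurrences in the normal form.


1. (g (s (r)) (u))  →  (s (r))
normal form: (s (r))

size = 2


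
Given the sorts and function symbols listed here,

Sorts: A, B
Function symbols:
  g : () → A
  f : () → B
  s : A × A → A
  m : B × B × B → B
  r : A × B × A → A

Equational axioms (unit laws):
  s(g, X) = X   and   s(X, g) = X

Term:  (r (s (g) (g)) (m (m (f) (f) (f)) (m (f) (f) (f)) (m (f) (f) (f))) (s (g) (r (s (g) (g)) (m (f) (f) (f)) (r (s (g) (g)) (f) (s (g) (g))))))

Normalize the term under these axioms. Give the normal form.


1. (r (s (g) (g)) (m (m (f) (f) (f)) (m (f) (f) (f)) (m (f) (f) (f))) (s (g) (r (s (g) (g)) (m (f) (f) (f)) (r (s (g) (g)) (f) (s (g) (g))))))  →  (r (g) (m (m (f) (f) (f)) (m (f) (f) (f)) (m (f) (f) (f))) (s (g) (r (s (g) (g)) (m (f) (f) (f)) (r (s (g) (g)) (f) (s (g) (g))))))
2. (r (g) (m (m (f) (f) (f)) (m (f) (f) (f)) (m (f) (f) (f))) (s (g) (r (s (g) (g)) (m (f) (f) (f)) (r (s (g) (g)) (f) (s (g) (g))))))  →  (r (g) (m (m (f) (f) (f)) (m (f) (f) (f)) (m (f) (f) (f))) (r (s (g) (g)) (m (f) (f) (f)) (r (s (g) (g)) (f) (s (g) (g)))))
3. (r (g) (m (m (f) (f) (f)) (m (f) (f) (f)) (m (f) (f) (f))) (r (s (g) (g)) (m (f) (f) (f)) (r (s (g) (g)) (f) (s (g) (g)))))  →  (r (g) (m (m (f) (f) (f)) (m (f) (f) (f)) (m (f) (f) (f))) (r (g) (m (f) (f) (f)) (r (s (g) (g)) (f) (s (g) (g)))))
4. (r (g) (m (m (f) (f) (f)) (m (f) (f) (f)) (m (f) (f) (f))) (r (g) (m (f) (f) (f)) (r (s (g) (g)) (f) (s (g) (g)))))  →  (r (g) (m (m (f) (f) (f)) (m (f) (f) (f)) (m (f) (f) (f))) (r (g) (m (f) (f) (f)) (r (g) (f) (s (g) (g)))))
5. (r (g) (m (m (f) (f) (f)) (m (f) (f) (f)) (m (f) (f) (f))) (r (g) (m (f) (f) (f)) (r (g) (f) (s (g) (g)))))  →  (r (g) (m (m (f) (f) (f)) (m (f) (f) (f)) (m (f) (f) (f))) (r (g) (m (f) (f) (f)) (r (g) (f) (g))))

normal form = (r (g) (m (m (f) (f) (f)) (m (f) (f) (f)) (m (f) (f) (f))) (r (g) (m (f) (f) (f)) (r (g) (f) (g))))


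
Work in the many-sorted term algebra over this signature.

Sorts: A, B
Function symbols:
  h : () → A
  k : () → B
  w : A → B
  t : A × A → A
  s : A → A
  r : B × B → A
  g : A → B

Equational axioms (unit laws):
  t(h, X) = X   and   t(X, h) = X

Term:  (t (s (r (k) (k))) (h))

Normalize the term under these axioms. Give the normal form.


normal form = (s (r (k) (k)))

1. (t (s (r (k) (k))) (h))  →  (s (r (k) (k)))


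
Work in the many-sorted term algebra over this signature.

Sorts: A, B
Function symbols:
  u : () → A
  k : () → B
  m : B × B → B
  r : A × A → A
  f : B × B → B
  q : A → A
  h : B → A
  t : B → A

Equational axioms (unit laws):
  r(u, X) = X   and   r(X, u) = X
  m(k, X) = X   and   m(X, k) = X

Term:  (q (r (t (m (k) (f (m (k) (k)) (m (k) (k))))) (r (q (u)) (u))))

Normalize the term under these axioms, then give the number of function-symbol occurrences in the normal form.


size = 8

1. (q (r (t (m (k) (f (m (k) (k)) (m (k) (k))))) (r (q (u)) (u))))  →  (q (r (t (f (m (k) (k)) (m (k) (k)))) (r (q (u)) (u))))
2. (q (r (t (f (m (k) (k)) (m (k) (k)))) (r (q (u)) (u))))  →  (q (r (t (f (k) (m (k) (k)))) (r (q (u)) (u))))
3. (q (r (t (f (k) (m (k) (k)))) (r (q (u)) (u))))  →  (q (r (t (f (k) (k))) (r (q (u)) (u))))
4. (q (r (t (f (k) (k))) (r (q (u)) (u))))  →  (q (r (t (f (k) (k))) (q (u))))
normal form: (q (r (t (f (k) (k))) (q (u))))


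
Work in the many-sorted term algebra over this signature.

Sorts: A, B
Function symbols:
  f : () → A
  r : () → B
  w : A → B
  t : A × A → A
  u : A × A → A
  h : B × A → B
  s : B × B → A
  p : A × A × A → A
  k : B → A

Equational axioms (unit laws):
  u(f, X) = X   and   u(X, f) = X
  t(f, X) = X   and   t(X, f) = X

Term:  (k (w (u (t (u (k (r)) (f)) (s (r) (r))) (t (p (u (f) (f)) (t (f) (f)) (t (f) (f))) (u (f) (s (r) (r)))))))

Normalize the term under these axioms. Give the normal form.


normal form = (k (w (u (t (k (r)) (s (r) (r))) (t (p (f) (f) (f)) (s (r) (r))))))

1. (k (w (u (t (u (k (r)) (f)) (s (r) (r))) (t (p (u (f) (f)) (t (f) (f)) (t (f) (f))) (u (f) (s (r) (r)))))))  →  (k (w (u (t (k (r)) (s (r) (r))) (t (p (u (f) (f)) (t (f) (f)) (t (f) (f))) (u (f) (s (r) (r)))))))
2. (k (w (u (t (k (r)) (s (r) (r))) (t (p (u (f) (f)) (t (f) (f)) (t (f) (f))) (u (f) (s (r) (r)))))))  →  (k (w (u (t (k (r)) (s (r) (r))) (t (p (f) (t (f) (f)) (t (f) (f))) (u (f) (s (r) (r)))))))
3. (k (w (u (t (k (r)) (s (r) (r))) (t (p (f) (t (f) (f)) (t (f) (f))) (u (f) (s (r) (r)))))))  →  (k (w (u (t (k (r)) (s (r) (r))) (t (p (f) (f) (t (f) (f))) (u (f) (s (r) (r)))))))
4. (k (w (u (t (k (r)) (s (r) (r))) (t (p (f) (f) (t (f) (f))) (u (f) (s (r) (r)))))))  →  (k (w (u (t (k (r)) (s (r) (r))) (t (p (f) (f) (f)) (u (f) (s (r) (r)))))))
5. (k (w (u (t (k (r)) (s (r) (r))) (t (p (f) (f) (f)) (u (f) (s (r) (r)))))))  →  (k (w (u (t (k (r)) (s (r) (r))) (t (p (f) (f) (f)) (s (r) (r))))))


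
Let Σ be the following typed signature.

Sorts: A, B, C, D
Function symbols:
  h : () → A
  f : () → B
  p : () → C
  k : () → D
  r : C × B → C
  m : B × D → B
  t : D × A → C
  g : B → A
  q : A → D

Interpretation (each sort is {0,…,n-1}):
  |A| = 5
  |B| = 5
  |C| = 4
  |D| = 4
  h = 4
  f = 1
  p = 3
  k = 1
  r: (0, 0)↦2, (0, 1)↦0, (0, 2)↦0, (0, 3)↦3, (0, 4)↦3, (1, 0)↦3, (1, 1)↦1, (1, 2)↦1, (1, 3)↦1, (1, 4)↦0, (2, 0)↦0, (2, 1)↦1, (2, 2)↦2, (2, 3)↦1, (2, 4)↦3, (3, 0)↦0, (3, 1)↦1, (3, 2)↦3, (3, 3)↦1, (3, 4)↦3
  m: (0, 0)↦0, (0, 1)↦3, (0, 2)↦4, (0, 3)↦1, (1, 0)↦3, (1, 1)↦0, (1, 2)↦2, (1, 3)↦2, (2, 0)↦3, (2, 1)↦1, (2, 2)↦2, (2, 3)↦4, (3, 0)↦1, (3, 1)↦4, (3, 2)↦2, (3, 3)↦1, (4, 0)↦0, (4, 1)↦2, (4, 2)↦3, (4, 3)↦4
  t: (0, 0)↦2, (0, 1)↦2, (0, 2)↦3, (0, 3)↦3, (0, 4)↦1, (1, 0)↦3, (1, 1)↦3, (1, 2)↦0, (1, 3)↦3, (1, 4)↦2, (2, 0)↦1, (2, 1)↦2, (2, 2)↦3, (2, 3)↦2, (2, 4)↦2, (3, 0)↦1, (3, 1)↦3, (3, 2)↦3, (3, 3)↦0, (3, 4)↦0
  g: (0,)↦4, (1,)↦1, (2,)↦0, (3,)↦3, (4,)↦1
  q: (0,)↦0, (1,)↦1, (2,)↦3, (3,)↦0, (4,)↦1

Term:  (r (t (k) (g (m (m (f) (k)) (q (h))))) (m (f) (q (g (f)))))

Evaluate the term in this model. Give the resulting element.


  k = 1
  f = 1
  k = 1
  (m (f) (k)) = m(1, 1) = 0
  h = 4
  (q (h)) = q(4,) = 1
  (m (m (f) (k)) (q (h))) = m(0, 1) = 3
  (g (m (m (f) (k)) (q (h)))) = g(3,) = 3
  (t (k) (g (m (m (f) (k)) (q (h))))) = t(1, 3) = 3
  f = 1
  f = 1
  (g (f)) = g(1,) = 1
  (q (g (f))) = q(1,) = 1
  (m (f) (q (g (f)))) = m(1, 1) = 0
  (r (t (k) (g (m (m (f) (k)) (q (h))))) (m (f) (q (g (f))))) = r(3, 0) = 0

value = 0


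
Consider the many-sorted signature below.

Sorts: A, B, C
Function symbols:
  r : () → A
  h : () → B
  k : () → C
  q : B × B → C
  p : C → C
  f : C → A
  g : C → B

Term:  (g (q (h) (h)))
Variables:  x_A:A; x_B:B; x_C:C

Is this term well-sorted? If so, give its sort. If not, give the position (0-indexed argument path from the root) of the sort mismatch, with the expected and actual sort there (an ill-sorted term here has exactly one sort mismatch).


well-sorted; sort = B

    (h) : B
    (h) : B
  (q (h) (h)) : C
(g (q (h) (h))) : B


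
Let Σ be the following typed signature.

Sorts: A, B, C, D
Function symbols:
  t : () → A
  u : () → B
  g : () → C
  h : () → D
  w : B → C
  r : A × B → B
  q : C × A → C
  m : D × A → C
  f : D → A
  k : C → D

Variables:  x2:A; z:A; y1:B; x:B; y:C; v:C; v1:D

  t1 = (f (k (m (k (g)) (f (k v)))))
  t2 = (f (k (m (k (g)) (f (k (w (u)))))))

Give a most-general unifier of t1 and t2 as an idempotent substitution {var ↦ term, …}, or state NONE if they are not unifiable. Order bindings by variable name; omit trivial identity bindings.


{v ↦ (w (u))}


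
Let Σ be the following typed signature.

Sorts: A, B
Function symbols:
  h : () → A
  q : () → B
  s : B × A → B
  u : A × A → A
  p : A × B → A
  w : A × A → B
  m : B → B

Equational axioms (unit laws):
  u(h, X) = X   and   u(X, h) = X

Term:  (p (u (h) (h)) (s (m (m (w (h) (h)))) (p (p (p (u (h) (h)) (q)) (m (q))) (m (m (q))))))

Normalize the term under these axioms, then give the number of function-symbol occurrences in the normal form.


size = 18

1. (p (u (h) (h)) (s (m (m (w (h) (h)))) (p (p (p (u (h) (h)) (q)) (m (q))) (m (m (q))))))  →  (p (h) (s (m (m (w (h) (h)))) (p (p (p (u (h) (h)) (q)) (m (q))) (m (m (q))))))
2. (p (h) (s (m (m (w (h) (h)))) (p (p (p (u (h) (h)) (q)) (m (q))) (m (m (q))))))  →  (p (h) (s (m (m (w (h) (h)))) (p (p (p (h) (q)) (m (q))) (m (m (q))))))
normal form: (p (h) (s (m (m (w (h) (h)))) (p (p (p (h) (q)) (m (q))) (m (m (q))))))


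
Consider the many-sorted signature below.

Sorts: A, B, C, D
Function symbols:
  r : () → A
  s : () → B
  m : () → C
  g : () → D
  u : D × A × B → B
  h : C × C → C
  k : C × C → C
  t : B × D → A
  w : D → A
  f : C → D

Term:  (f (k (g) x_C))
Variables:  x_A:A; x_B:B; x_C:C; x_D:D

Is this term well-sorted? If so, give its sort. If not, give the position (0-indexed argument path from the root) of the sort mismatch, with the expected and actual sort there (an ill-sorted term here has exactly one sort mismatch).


    (g) : D
    x_C : C
  (k (g) x_C) : ✗ arg 0 at [0, 0] has sort D, expected C

ill-sorted at position [0, 0]: expected C, got D


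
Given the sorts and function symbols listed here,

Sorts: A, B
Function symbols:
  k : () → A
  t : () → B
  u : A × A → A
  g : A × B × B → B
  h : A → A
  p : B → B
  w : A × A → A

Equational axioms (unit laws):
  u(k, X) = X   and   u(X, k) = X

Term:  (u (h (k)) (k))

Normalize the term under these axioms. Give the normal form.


1. (u (h (k)) (k))  →  (h (k))

normal form = (h (k))


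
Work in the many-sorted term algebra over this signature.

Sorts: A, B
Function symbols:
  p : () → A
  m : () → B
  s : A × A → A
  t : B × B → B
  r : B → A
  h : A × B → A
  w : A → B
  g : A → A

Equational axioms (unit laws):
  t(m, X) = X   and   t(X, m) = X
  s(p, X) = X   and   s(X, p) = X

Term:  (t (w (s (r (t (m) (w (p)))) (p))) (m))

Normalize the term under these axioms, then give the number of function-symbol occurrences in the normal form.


1. (t (w (s (r (t (m) (w (p)))) (p))) (m))  →  (w (s (r (t (m) (w (p)))) (p)))
2. (w (s (r (t (m) (w (p)))) (p)))  →  (w (r (t (m) (w (p)))))
3. (w (r (t (m) (w (p)))))  →  (w (r (w (p))))
normal form: (w (r (w (p))))

size = 4


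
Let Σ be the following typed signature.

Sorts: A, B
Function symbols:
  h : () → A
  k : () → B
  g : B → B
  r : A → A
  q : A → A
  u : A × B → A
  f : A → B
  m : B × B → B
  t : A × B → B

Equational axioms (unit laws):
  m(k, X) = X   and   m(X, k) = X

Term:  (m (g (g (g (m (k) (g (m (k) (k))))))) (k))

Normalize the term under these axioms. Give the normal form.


1. (m (g (g (g (m (k) (g (m (k) (k))))))) (k))  →  (g (g (g (m (k) (g (m (k) (k)))))))
2. (g (g (g (m (k) (g (m (k) (k)))))))  →  (g (g (g (g (m (k) (k))))))
3. (g (g (g (g (m (k) (k))))))  →  (g (g (g (g (k)))))

normal form = (g (g (g (g (k)))))


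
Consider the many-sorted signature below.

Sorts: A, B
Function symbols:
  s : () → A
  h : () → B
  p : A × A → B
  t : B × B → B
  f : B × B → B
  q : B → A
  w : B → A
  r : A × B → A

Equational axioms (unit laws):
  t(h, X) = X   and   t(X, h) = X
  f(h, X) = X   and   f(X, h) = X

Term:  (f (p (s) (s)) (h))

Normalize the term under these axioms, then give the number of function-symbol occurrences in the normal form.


1. (f (p (s) (s)) (h))  →  (p (s) (s))
normal form: (p (s) (s))

size = 3


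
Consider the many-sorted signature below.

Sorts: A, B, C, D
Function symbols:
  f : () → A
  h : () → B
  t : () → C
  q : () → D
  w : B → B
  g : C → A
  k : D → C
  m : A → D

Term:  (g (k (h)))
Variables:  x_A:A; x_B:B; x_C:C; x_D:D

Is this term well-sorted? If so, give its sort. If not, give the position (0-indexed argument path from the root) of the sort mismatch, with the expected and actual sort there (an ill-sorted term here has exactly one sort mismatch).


    (h) : B
  (k (h)) : ✗ arg 0 at [0, 0] has sort B, expected D

ill-sorted at position [0, 0]: expected D, got B


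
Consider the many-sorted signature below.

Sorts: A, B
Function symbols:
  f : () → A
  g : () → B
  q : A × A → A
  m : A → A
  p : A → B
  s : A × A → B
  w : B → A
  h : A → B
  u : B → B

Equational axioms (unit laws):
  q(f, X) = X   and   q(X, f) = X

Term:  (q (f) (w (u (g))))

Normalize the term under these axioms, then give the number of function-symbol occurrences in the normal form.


size = 3

1. (q (f) (w (u (g))))  →  (w (u (g)))
normal form: (w (u (g)))


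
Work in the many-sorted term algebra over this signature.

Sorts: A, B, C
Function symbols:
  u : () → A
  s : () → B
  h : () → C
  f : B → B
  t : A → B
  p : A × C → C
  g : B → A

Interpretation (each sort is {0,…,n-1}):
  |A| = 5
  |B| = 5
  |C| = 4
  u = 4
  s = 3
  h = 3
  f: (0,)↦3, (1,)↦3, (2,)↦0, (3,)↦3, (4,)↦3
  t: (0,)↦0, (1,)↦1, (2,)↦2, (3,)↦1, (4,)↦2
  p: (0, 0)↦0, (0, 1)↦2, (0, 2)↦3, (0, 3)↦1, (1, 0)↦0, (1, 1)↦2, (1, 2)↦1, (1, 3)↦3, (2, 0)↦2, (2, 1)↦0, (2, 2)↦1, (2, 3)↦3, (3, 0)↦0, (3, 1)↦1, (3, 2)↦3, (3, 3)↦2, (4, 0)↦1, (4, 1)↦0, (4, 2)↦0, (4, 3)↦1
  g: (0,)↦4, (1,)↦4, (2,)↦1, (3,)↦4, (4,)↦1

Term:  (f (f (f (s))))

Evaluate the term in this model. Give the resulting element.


  s = 3
  (f (s)) = f(3,) = 3
  (f (f (s))) = f(3,) = 3
  (f (f (f (s)))) = f(3,) = 3

value = 3


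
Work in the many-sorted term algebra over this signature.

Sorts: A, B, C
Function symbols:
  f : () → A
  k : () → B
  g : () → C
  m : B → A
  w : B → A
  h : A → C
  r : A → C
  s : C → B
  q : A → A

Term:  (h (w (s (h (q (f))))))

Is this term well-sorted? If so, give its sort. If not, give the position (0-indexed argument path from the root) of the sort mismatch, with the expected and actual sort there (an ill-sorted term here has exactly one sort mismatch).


well-sorted; sort = C

          (f) : A
        (q (f)) : A
      (h (q (f))) : C
    (s (h (q (f)))) : B
  (w (s (h (q (f))))) : A
(h (w (s (h (q (f)))))) : C


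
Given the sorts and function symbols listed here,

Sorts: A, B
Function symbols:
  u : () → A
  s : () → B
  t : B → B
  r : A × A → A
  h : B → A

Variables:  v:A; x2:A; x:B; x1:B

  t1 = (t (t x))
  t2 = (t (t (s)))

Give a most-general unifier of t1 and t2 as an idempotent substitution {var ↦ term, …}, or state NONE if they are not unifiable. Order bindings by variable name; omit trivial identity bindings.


{x ↦ (s)}


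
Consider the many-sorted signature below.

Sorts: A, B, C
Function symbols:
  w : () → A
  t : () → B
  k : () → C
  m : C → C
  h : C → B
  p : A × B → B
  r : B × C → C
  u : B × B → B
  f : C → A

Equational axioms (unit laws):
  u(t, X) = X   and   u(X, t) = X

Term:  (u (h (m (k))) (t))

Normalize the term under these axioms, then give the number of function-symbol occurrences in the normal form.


size = 3

1. (u (h (m (k))) (t))  →  (h (m (k)))
normal form: (h (m (k)))


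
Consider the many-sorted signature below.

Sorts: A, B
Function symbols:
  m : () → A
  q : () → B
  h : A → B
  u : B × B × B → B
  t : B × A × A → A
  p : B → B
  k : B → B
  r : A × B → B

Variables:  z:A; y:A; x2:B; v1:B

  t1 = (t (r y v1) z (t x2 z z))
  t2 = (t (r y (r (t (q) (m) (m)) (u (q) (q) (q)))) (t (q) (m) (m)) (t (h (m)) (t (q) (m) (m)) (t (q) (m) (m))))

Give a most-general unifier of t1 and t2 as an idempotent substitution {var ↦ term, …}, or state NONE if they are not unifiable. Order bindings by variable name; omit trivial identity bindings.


{v1 ↦ (r (t (q) (m) (m)) (u (q) (q) (q))), x2 ↦ (h (m)), z ↦ (t (q) (m) (m))}


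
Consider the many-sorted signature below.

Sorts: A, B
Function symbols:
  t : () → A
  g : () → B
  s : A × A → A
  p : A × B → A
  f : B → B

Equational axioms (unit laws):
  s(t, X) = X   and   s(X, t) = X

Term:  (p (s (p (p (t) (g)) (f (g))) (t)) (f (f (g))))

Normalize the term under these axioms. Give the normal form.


1. (p (s (p (p (t) (g)) (f (g))) (t)) (f (f (g))))  →  (p (p (p (t) (g)) (f (g))) (f (f (g))))

normal form = (p (p (p (t) (g)) (f (g))) (f (f (g))))


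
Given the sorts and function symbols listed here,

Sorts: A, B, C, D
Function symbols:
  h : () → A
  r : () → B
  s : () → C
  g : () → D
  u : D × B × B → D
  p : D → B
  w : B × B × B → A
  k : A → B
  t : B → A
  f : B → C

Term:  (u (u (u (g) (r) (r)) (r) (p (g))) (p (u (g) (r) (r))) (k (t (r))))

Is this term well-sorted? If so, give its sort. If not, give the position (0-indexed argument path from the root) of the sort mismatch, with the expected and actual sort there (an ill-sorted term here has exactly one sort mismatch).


well-sorted; sort = D

      (g) : D
      (r) : B
      (r) : B
    (u (g) (r) (r)) : D
    (r) : B
      (g) : D
    (p (g)) : B
  (u (u (g) (r) (r)) (r) (p (g))) : D
      (g) : D
      (r) : B
      (r) : B
    (u (g) (r) (r)) : D
  (p (u (g) (r) (r))) : B
      (r) : B
    (t (r)) : A
  (k (t (r))) : B
(u (u (u (g) (r) (r)) (r) (p (g))) (p (u (g) (r) (r))) (k (t (r)))) : D
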